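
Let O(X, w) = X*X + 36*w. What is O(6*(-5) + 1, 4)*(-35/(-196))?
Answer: 4925/28 ≈ 175.89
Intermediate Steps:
O(X, w) = X**2 + 36*w
O(6*(-5) + 1, 4)*(-35/(-196)) = ((6*(-5) + 1)**2 + 36*4)*(-35/(-196)) = ((-30 + 1)**2 + 144)*(-35*(-1/196)) = ((-29)**2 + 144)*(5/28) = (841 + 144)*(5/28) = 985*(5/28) = 4925/28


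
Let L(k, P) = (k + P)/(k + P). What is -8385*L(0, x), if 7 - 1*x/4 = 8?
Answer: -8385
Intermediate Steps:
x = -4 (x = 28 - 4*8 = 28 - 32 = -4)
L(k, P) = 1 (L(k, P) = (P + k)/(P + k) = 1)
-8385*L(0, x) = -8385*1 = -8385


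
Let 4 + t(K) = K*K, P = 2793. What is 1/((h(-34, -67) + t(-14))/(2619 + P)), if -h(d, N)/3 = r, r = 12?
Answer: 451/13 ≈ 34.692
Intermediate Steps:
h(d, N) = -36 (h(d, N) = -3*12 = -36)
t(K) = -4 + K**2 (t(K) = -4 + K*K = -4 + K**2)
1/((h(-34, -67) + t(-14))/(2619 + P)) = 1/((-36 + (-4 + (-14)**2))/(2619 + 2793)) = 1/((-36 + (-4 + 196))/5412) = 1/((-36 + 192)*(1/5412)) = 1/(156*(1/5412)) = 1/(13/451) = 451/13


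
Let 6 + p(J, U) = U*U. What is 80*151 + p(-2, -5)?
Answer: 12099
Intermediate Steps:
p(J, U) = -6 + U**2 (p(J, U) = -6 + U*U = -6 + U**2)
80*151 + p(-2, -5) = 80*151 + (-6 + (-5)**2) = 12080 + (-6 + 25) = 12080 + 19 = 12099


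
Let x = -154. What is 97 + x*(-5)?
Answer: 867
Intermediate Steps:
97 + x*(-5) = 97 - 154*(-5) = 97 + 770 = 867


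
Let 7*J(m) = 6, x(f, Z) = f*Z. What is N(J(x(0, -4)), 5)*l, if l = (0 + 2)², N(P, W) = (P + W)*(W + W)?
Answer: 1640/7 ≈ 234.29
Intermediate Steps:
x(f, Z) = Z*f
J(m) = 6/7 (J(m) = (⅐)*6 = 6/7)
N(P, W) = 2*W*(P + W) (N(P, W) = (P + W)*(2*W) = 2*W*(P + W))
l = 4 (l = 2² = 4)
N(J(x(0, -4)), 5)*l = (2*5*(6/7 + 5))*4 = (2*5*(41/7))*4 = (410/7)*4 = 1640/7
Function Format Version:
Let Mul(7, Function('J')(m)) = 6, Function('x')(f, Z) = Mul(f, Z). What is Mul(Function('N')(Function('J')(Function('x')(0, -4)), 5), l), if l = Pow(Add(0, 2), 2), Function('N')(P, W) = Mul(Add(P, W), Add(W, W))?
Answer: Rational(1640, 7) ≈ 234.29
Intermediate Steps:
Function('x')(f, Z) = Mul(Z, f)
Function('J')(m) = Rational(6, 7) (Function('J')(m) = Mul(Rational(1, 7), 6) = Rational(6, 7))
Function('N')(P, W) = Mul(2, W, Add(P, W)) (Function('N')(P, W) = Mul(Add(P, W), Mul(2, W)) = Mul(2, W, Add(P, W)))
l = 4 (l = Pow(2, 2) = 4)
Mul(Function('N')(Function('J')(Function('x')(0, -4)), 5), l) = Mul(Mul(2, 5, Add(Rational(6, 7), 5)), 4) = Mul(Mul(2, 5, Rational(41, 7)), 4) = Mul(Rational(410, 7), 4) = Rational(1640, 7)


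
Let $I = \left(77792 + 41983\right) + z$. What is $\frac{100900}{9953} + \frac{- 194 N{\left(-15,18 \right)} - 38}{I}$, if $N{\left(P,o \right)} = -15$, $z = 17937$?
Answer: $\frac{1740465727}{171330942} \approx 10.159$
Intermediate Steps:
$I = 137712$ ($I = \left(77792 + 41983\right) + 17937 = 119775 + 17937 = 137712$)
$\frac{100900}{9953} + \frac{- 194 N{\left(-15,18 \right)} - 38}{I} = \frac{100900}{9953} + \frac{\left(-194\right) \left(-15\right) - 38}{137712} = 100900 \cdot \frac{1}{9953} + \left(2910 - 38\right) \frac{1}{137712} = \frac{100900}{9953} + 2872 \cdot \frac{1}{137712} = \frac{100900}{9953} + \frac{359}{17214} = \frac{1740465727}{171330942}$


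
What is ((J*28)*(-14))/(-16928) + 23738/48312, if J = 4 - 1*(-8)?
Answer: 893603/1161684 ≈ 0.76923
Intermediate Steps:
J = 12 (J = 4 + 8 = 12)
((J*28)*(-14))/(-16928) + 23738/48312 = ((12*28)*(-14))/(-16928) + 23738/48312 = (336*(-14))*(-1/16928) + 23738*(1/48312) = -4704*(-1/16928) + 1079/2196 = 147/529 + 1079/2196 = 893603/1161684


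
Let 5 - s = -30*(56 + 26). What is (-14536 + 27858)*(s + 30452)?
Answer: 438520274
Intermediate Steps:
s = 2465 (s = 5 - (-30)*(56 + 26) = 5 - (-30)*82 = 5 - 1*(-2460) = 5 + 2460 = 2465)
(-14536 + 27858)*(s + 30452) = (-14536 + 27858)*(2465 + 30452) = 13322*32917 = 438520274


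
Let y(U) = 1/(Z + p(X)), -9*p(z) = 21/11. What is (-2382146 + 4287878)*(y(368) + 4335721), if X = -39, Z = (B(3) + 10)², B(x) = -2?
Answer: 17393030404974216/2105 ≈ 8.2627e+12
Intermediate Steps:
Z = 64 (Z = (-2 + 10)² = 8² = 64)
p(z) = -7/33 (p(z) = -7/(3*11) = -⅑*21/11 = -7/33)
y(U) = 33/2105 (y(U) = 1/(64 - 7/33) = 1/(2105/33) = 33/2105)
(-2382146 + 4287878)*(y(368) + 4335721) = (-2382146 + 4287878)*(33/2105 + 4335721) = 1905732*(9126692738/2105) = 17393030404974216/2105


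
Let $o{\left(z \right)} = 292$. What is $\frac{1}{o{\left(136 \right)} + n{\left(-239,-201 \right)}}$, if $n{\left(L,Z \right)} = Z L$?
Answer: $\frac{1}{48331} \approx 2.0691 \cdot 10^{-5}$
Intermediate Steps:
$n{\left(L,Z \right)} = L Z$
$\frac{1}{o{\left(136 \right)} + n{\left(-239,-201 \right)}} = \frac{1}{292 - -48039} = \frac{1}{292 + 48039} = \frac{1}{48331}$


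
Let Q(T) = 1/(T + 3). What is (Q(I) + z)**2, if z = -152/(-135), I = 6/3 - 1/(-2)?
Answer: 3771364/2205225 ≈ 1.7102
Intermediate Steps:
I = 5/2 (I = 6*(1/3) - 1*(-1/2) = 2 + 1/2 = 5/2 ≈ 2.5000)
Q(T) = 1/(3 + T)
z = 152/135 (z = -152*(-1/135) = 152/135 ≈ 1.1259)
(Q(I) + z)**2 = (1/(3 + 5/2) + 152/135)**2 = (1/(11/2) + 152/135)**2 = (2/11 + 152/135)**2 = (1942/1485)**2 = 3771364/2205225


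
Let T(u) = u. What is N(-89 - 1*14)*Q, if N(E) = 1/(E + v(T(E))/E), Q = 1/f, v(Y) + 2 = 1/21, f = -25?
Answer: 2163/5568700 ≈ 0.00038842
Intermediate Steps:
v(Y) = -41/21 (v(Y) = -2 + 1/21 = -41/21)
Q = -1/25 (Q = 1/(-25) = -1/25 ≈ -0.040000)
N(E) = 1/(E - 41/(21*E))
N(-89 - 1*14)*Q = (21*(-89 - 1*14)/(-41 + 21*(-89 - 1*14)**2))*(-1/25) = (21*(-89 - 14)/(-41 + 21*(-89 - 14)**2))*(-1/25) = (21*(-103)/(-41 + 21*(-103)**2))*(-1/25) = (21*(-103)/(-41 + 21*10609))*(-1/25) = (21*(-103)/(-41 + 222789))*(-1/25) = (21*(-103)/222748)*(-1/25) = (21*(-103)*(1/222748))*(-1/25) = -2163/222748*(-1/25) = 2163/5568700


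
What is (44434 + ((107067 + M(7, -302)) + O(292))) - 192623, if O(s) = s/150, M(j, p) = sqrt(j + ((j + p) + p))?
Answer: -3084004/75 + I*sqrt(590) ≈ -41120.0 + 24.29*I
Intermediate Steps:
M(j, p) = sqrt(2*j + 2*p) (M(j, p) = sqrt(j + (j + 2*p)) = sqrt(2*j + 2*p))
O(s) = s/150 (O(s) = s*(1/150) = s/150)
(44434 + ((107067 + M(7, -302)) + O(292))) - 192623 = (44434 + ((107067 + sqrt(2*7 + 2*(-302))) + (1/150)*292)) - 192623 = (44434 + ((107067 + sqrt(14 - 604)) + 146/75)) - 192623 = (44434 + ((107067 + sqrt(-590)) + 146/75)) - 192623 = (44434 + ((107067 + I*sqrt(590)) + 146/75)) - 192623 = (44434 + (8030171/75 + I*sqrt(590))) - 192623 = (11362721/75 + I*sqrt(590)) - 192623 = -3084004/75 + I*sqrt(590)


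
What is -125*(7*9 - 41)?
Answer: -2750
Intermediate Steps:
-125*(7*9 - 41) = -125*(63 - 41) = -125*22 = -2750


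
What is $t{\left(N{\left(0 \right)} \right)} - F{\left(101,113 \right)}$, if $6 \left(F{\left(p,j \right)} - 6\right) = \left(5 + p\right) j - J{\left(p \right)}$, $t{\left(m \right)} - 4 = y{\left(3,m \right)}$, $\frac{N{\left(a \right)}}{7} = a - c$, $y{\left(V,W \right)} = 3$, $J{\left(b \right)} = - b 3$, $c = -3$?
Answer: $- \frac{12275}{6} \approx -2045.8$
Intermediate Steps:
$J{\left(b \right)} = - 3 b$
$N{\left(a \right)} = 21 + 7 a$ ($N{\left(a \right)} = 7 \left(a - -3\right) = 7 \left(a + 3\right) = 7 \left(3 + a\right) = 21 + 7 a$)
$t{\left(m \right)} = 7$ ($t{\left(m \right)} = 4 + 3 = 7$)
$F{\left(p,j \right)} = 6 + \frac{p}{2} + \frac{j \left(5 + p\right)}{6}$ ($F{\left(p,j \right)} = 6 + \frac{\left(5 + p\right) j - - 3 p}{6} = 6 + \frac{j \left(5 + p\right) + 3 p}{6} = 6 + \frac{3 p + j \left(5 + p\right)}{6} = 6 + \left(\frac{p}{2} + \frac{j \left(5 + p\right)}{6}\right) = 6 + \frac{p}{2} + \frac{j \left(5 + p\right)}{6}$)
$t{\left(N{\left(0 \right)} \right)} - F{\left(101,113 \right)} = 7 - \left(6 + \frac{1}{2} \cdot 101 + \frac{5}{6} \cdot 113 + \frac{1}{6} \cdot 113 \cdot 101\right) = 7 - \left(6 + \frac{101}{2} + \frac{565}{6} + \frac{11413}{6}\right) = 7 - \frac{12317}{6} = - \frac{12275}{6}$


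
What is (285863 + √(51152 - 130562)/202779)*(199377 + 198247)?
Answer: 113665989512 + 397624*I*√79410/202779 ≈ 1.1367e+11 + 552.57*I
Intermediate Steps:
(285863 + √(51152 - 130562)/202779)*(199377 + 198247) = (285863 + √(-79410)*(1/202779))*397624 = (285863 + (I*√79410)*(1/202779))*397624 = (285863 + I*√79410/202779)*397624 = 113665989512 + 397624*I*√79410/202779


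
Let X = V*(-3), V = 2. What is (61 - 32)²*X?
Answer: -5046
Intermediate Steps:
X = -6 (X = 2*(-3) = -6)
(61 - 32)²*X = (61 - 32)²*(-6) = 29²*(-6) = 841*(-6) = -5046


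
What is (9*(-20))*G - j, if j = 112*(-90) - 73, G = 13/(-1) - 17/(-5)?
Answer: 11881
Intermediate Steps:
G = -48/5 (G = 13*(-1) - 17*(-⅕) = -13 + 17/5 = -48/5 ≈ -9.6000)
j = -10153 (j = -10080 - 73 = -10153)
(9*(-20))*G - j = (9*(-20))*(-48/5) - 1*(-10153) = -180*(-48/5) + 10153 = 1728 + 10153 = 11881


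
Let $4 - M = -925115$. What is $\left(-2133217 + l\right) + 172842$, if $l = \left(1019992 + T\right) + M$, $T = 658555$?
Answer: $643291$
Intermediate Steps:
$M = 925119$ ($M = 4 - -925115 = 4 + 925115 = 925119$)
$l = 2603666$ ($l = \left(1019992 + 658555\right) + 925119 = 1678547 + 925119 = 2603666$)
$\left(-2133217 + l\right) + 172842 = \left(-2133217 + 2603666\right) + 172842 = 470449 + 172842 = 643291$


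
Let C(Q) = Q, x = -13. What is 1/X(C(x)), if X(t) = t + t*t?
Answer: 1/156 ≈ 0.0064103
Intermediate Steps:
X(t) = t + t²
1/X(C(x)) = 1/(-13*(1 - 13)) = 1/(-13*(-12)) = 1/156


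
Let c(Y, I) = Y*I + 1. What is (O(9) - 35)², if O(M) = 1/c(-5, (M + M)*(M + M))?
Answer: 3211035556/2621161 ≈ 1225.0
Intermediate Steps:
c(Y, I) = 1 + I*Y (c(Y, I) = I*Y + 1 = 1 + I*Y)
O(M) = 1/(1 - 20*M²) (O(M) = 1/(1 + ((M + M)*(M + M))*(-5)) = 1/(1 + ((2*M)*(2*M))*(-5)) = 1/(1 + (4*M²)*(-5)) = 1/(1 - 20*M²))
(O(9) - 35)² = (1/(1 - 20*9²) - 35)² = (1/(1 - 20*81) - 35)² = (1/(1 - 1620) - 35)² = (1/(-1619) - 35)² = (-1/1619 - 35)² = (-56666/1619)² = 3211035556/2621161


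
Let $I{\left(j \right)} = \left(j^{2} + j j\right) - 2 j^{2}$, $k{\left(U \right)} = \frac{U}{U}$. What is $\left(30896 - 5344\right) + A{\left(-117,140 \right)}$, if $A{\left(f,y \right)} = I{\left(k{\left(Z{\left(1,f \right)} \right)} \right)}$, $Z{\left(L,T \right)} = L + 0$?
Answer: $25552$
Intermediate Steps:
$Z{\left(L,T \right)} = L$
$k{\left(U \right)} = 1$
$I{\left(j \right)} = 0$ ($I{\left(j \right)} = \left(j^{2} + j^{2}\right) - 2 j^{2} = 2 j^{2} - 2 j^{2} = 0$)
$A{\left(f,y \right)} = 0$
$\left(30896 - 5344\right) + A{\left(-117,140 \right)} = \left(30896 - 5344\right) + 0 = 25552 + 0 = 25552$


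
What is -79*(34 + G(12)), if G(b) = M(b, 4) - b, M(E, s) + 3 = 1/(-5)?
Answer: -7426/5 ≈ -1485.2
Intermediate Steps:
M(E, s) = -16/5 (M(E, s) = -3 + 1/(-5) = -3 - ⅕ = -16/5)
G(b) = -16/5 - b
-79*(34 + G(12)) = -79*(34 + (-16/5 - 1*12)) = -79*(34 + (-16/5 - 12)) = -79*(34 - 76/5) = -79*94/5 = -7426/5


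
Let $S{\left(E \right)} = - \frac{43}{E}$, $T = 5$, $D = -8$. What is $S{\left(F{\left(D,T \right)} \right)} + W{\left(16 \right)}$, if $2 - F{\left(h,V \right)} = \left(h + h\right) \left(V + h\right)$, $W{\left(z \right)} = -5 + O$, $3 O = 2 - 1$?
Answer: $- \frac{515}{138} \approx -3.7319$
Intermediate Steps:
$O = \frac{1}{3}$ ($O = \frac{2 - 1}{3} = \frac{1}{3} \cdot 1 = \frac{1}{3} \approx 0.33333$)
$W{\left(z \right)} = - \frac{14}{3}$ ($W{\left(z \right)} = -5 + \frac{1}{3} = - \frac{14}{3}$)
$F{\left(h,V \right)} = 2 - 2 h \left(V + h\right)$ ($F{\left(h,V \right)} = 2 - \left(h + h\right) \left(V + h\right) = 2 - 2 h \left(V + h\right)$)
$S{\left(F{\left(D,T \right)} \right)} + W{\left(16 \right)} = - \frac{43}{2 - 2 \left(-8\right)^{2} - 10 \left(-8\right)} - \frac{14}{3} = - \frac{43}{2 - 128 + 80} - \frac{14}{3} = - \frac{43}{-46} - \frac{14}{3} = \left(-43\right) \left(- \frac{1}{46}\right) - \frac{14}{3} = \frac{43}{46} - \frac{14}{3} = - \frac{515}{138}$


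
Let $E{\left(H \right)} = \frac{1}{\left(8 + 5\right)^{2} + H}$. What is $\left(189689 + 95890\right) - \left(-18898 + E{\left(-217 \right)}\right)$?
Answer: $\frac{14614897}{48} \approx 3.0448 \cdot 10^{5}$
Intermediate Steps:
$E{\left(H \right)} = \frac{1}{169 + H}$ ($E{\left(H \right)} = \frac{1}{13^{2} + H} = \frac{1}{169 + H}$)
$\left(189689 + 95890\right) - \left(-18898 + E{\left(-217 \right)}\right) = \left(189689 + 95890\right) + \left(18898 - \frac{1}{169 - 217}\right) = 285579 + \left(18898 - \frac{1}{-48}\right) = 285579 + \left(18898 - - \frac{1}{48}\right) = 285579 + \left(18898 + \frac{1}{48}\right) = 285579 + \frac{907105}{48} = \frac{14614897}{48}$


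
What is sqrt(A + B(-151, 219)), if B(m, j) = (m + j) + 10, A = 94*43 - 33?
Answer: sqrt(4087) ≈ 63.930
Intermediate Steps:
A = 4009 (A = 4042 - 33 = 4009)
B(m, j) = 10 + j + m (B(m, j) = (j + m) + 10 = 10 + j + m)
sqrt(A + B(-151, 219)) = sqrt(4009 + (10 + 219 - 151)) = sqrt(4009 + 78) = sqrt(4087)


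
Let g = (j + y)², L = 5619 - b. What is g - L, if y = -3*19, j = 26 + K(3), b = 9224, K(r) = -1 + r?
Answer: 4446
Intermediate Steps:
j = 28 (j = 26 + (-1 + 3) = 26 + 2 = 28)
L = -3605 (L = 5619 - 1*9224 = 5619 - 9224 = -3605)
y = -57
g = 841 (g = (28 - 57)² = (-29)² = 841)
g - L = 841 - 1*(-3605) = 841 + 3605 = 4446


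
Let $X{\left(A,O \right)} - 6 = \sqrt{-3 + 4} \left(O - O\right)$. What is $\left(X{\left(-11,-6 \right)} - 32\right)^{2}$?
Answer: $676$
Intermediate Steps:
$X{\left(A,O \right)} = 6$ ($X{\left(A,O \right)} = 6 + \sqrt{-3 + 4} \left(O - O\right) = 6 + \sqrt{1} \cdot 0 = 6 + 1 \cdot 0 = 6 + 0 = 6$)
$\left(X{\left(-11,-6 \right)} - 32\right)^{2} = \left(6 - 32\right)^{2} = \left(-26\right)^{2} = 676$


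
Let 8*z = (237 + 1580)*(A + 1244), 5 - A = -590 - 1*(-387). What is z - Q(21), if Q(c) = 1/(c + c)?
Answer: 6925495/21 ≈ 3.2979e+5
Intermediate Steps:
Q(c) = 1/(2*c)
A = 208 (A = 5 - (-590 - 1*(-387)) = 5 - (-590 + 387) = 5 - 1*(-203) = 5 + 203 = 208)
z = 659571/2 (z = ((237 + 1580)*(208 + 1244))/8 = (1817*1452)/8 = (⅛)*2638284 = 659571/2 ≈ 3.2979e+5)
z - Q(21) = 659571/2 - 1/(2*21) = 659571/2 - 1*1/42 = 659571/2 - 1/42 = 6925495/21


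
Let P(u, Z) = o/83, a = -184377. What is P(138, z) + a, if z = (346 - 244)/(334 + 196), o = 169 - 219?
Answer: -15303341/83 ≈ -1.8438e+5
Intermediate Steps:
o = -50
z = 51/265 (z = 102/530 = 102*(1/530) = 51/265 ≈ 0.19245)
P(u, Z) = -50/83
P(138, z) + a = -50/83 - 184377 = -15303341/83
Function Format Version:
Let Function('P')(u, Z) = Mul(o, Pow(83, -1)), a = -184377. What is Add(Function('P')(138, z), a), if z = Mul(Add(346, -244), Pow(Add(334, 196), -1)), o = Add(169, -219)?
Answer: Rational(-15303341, 83) ≈ -1.8438e+5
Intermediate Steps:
o = -50
z = Rational(51, 265) (z = Mul(102, Pow(530, -1)) = Mul(102, Rational(1, 530)) = Rational(51, 265) ≈ 0.19245)
Function('P')(u, Z) = Rational(-50, 83) (Function('P')(u, Z) = Mul(-50, Pow(83, -1)) = Mul(-50, Rational(1, 83)) = Rational(-50, 83))
Add(Function('P')(138, z), a) = Add(Rational(-50, 83), -184377) = Rational(-15303341, 83)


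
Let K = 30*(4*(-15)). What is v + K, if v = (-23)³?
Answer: -13967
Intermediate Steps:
v = -12167
K = -1800 (K = 30*(-60) = -1800)
v + K = -12167 - 1800 = -13967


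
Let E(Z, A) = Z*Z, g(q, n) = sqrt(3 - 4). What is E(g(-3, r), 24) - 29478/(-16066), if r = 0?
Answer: 6706/8033 ≈ 0.83481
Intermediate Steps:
g(q, n) = I (g(q, n) = sqrt(-1) = I)
E(Z, A) = Z**2
E(g(-3, r), 24) - 29478/(-16066) = I**2 - 29478/(-16066) = -1 - 29478*(-1/16066) = -1 + 14739/8033 = 6706/8033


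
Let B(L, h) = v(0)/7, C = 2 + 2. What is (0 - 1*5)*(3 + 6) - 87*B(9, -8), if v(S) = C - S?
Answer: -663/7 ≈ -94.714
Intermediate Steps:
C = 4
v(S) = 4 - S
B(L, h) = 4/7 (B(L, h) = (4 - 1*0)/7 = (4 + 0)*(⅐) = 4*(⅐) = 4/7)
(0 - 1*5)*(3 + 6) - 87*B(9, -8) = (0 - 1*5)*(3 + 6) - 87*4/7 = (0 - 5)*9 - 348/7 = -5*9 - 348/7 = -45 - 348/7 = -663/7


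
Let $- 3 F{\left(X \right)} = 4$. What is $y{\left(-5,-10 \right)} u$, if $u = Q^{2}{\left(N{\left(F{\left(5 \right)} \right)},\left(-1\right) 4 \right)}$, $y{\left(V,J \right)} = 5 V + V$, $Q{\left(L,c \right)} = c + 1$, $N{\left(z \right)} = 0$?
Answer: $-270$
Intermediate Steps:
$F{\left(X \right)} = - \frac{4}{3}$ ($F{\left(X \right)} = \left(- \frac{1}{3}\right) 4 = - \frac{4}{3}$)
$Q{\left(L,c \right)} = 1 + c$
$y{\left(V,J \right)} = 6 V$
$u = 9$ ($u = \left(1 - 4\right)^{2} = \left(-3\right)^{2} = 9$)
$y{\left(-5,-10 \right)} u = 6 \left(-5\right) 9 = \left(-30\right) 9 = -270$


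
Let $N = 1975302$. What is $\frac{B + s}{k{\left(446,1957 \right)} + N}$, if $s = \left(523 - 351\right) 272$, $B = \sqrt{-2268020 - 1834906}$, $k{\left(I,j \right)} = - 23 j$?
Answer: $\frac{46784}{1930291} + \frac{i \sqrt{4102926}}{1930291} \approx 0.024237 + 0.0010494 i$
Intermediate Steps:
$B = i \sqrt{4102926}$ ($B = \sqrt{-4102926} = i \sqrt{4102926} \approx 2025.6 i$)
$s = 46784$ ($s = 172 \cdot 272 = 46784$)
$\frac{B + s}{k{\left(446,1957 \right)} + N} = \frac{i \sqrt{4102926} + 46784}{\left(-23\right) 1957 + 1975302} = \frac{46784 + i \sqrt{4102926}}{-45011 + 1975302} = \frac{46784 + i \sqrt{4102926}}{1930291} = \left(46784 + i \sqrt{4102926}\right) \frac{1}{1930291} = \frac{46784}{1930291} + \frac{i \sqrt{4102926}}{1930291}$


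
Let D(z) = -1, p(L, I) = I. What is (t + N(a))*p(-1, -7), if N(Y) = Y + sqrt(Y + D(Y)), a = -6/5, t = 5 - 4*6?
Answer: 707/5 - 7*I*sqrt(55)/5 ≈ 141.4 - 10.383*I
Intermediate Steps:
t = -19 (t = 5 - 24 = -19)
a = -6/5 (a = -6*1/5 = -6/5 ≈ -1.2000)
N(Y) = Y + sqrt(-1 + Y) (N(Y) = Y + sqrt(Y - 1) = Y + sqrt(-1 + Y))
(t + N(a))*p(-1, -7) = (-19 + (-6/5 + sqrt(-1 - 6/5)))*(-7) = (-19 + (-6/5 + sqrt(-11/5)))*(-7) = (-19 + (-6/5 + I*sqrt(55)/5))*(-7) = (-101/5 + I*sqrt(55)/5)*(-7) = 707/5 - 7*I*sqrt(55)/5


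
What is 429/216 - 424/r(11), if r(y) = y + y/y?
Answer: -2401/72 ≈ -33.347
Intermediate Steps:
r(y) = 1 + y (r(y) = y + 1 = 1 + y)
429/216 - 424/r(11) = 429/216 - 424/(1 + 11) = 429*(1/216) - 424/12 = 143/72 - 424*1/12 = 143/72 - 106/3 = -2401/72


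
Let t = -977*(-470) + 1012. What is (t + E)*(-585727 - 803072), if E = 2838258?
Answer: -4580897949540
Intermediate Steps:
t = 460202 (t = 459190 + 1012 = 460202)
(t + E)*(-585727 - 803072) = (460202 + 2838258)*(-585727 - 803072) = 3298460*(-1388799) = -4580897949540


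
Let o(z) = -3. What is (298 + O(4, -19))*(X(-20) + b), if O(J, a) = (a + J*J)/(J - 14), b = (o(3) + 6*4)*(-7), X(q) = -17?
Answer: -244606/5 ≈ -48921.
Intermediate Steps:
b = -147 (b = (-3 + 6*4)*(-7) = (-3 + 24)*(-7) = 21*(-7) = -147)
O(J, a) = (a + J²)/(-14 + J)
(298 + O(4, -19))*(X(-20) + b) = (298 + (-19 + 4²)/(-14 + 4))*(-17 - 147) = (298 + (-19 + 16)/(-10))*(-164) = (298 - ⅒*(-3))*(-164) = (298 + 3/10)*(-164) = (2983/10)*(-164) = -244606/5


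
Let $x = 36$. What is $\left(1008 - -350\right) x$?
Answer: $48888$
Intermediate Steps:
$\left(1008 - -350\right) x = \left(1008 - -350\right) 36 = \left(1008 + 350\right) 36 = 1358 \cdot 36 = 48888$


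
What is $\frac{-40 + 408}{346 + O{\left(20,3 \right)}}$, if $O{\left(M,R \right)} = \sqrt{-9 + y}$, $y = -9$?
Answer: $\frac{63664}{59867} - \frac{552 i \sqrt{2}}{59867} \approx 1.0634 - 0.01304 i$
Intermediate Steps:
$O{\left(M,R \right)} = 3 i \sqrt{2}$ ($O{\left(M,R \right)} = \sqrt{-9 - 9} = \sqrt{-18} = 3 i \sqrt{2}$)
$\frac{-40 + 408}{346 + O{\left(20,3 \right)}} = \frac{-40 + 408}{346 + 3 i \sqrt{2}} = \frac{368}{346 + 3 i \sqrt{2}}$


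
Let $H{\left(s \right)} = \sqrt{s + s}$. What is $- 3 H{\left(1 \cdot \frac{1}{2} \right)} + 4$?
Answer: $1$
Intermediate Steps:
$H{\left(s \right)} = \sqrt{2} \sqrt{s}$ ($H{\left(s \right)} = \sqrt{2 s} = \sqrt{2} \sqrt{s}$)
$- 3 H{\left(1 \cdot \frac{1}{2} \right)} + 4 = - 3 \sqrt{2} \sqrt{1 \cdot \frac{1}{2}} + 4 = - 3 \frac{\sqrt{2}}{\sqrt{2}} + 4 = - 3 \sqrt{2} \frac{\sqrt{2}}{2} + 4 = \left(-3\right) 1 + 4 = -3 + 4 = 1$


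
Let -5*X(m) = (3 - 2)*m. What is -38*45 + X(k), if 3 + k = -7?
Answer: -1708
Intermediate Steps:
k = -10 (k = -3 - 7 = -10)
X(m) = -m/5 (X(m) = -(3 - 2)*m/5 = -m/5)
-38*45 + X(k) = -38*45 - ⅕*(-10) = -1710 + 2 = -1708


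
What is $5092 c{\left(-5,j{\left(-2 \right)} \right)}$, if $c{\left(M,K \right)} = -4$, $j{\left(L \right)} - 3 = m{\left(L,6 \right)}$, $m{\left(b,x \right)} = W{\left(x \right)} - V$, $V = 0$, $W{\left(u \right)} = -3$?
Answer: $-20368$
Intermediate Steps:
$m{\left(b,x \right)} = -3$ ($m{\left(b,x \right)} = -3 - 0 = -3 + 0 = -3$)
$j{\left(L \right)} = 0$ ($j{\left(L \right)} = 3 - 3 = 0$)
$5092 c{\left(-5,j{\left(-2 \right)} \right)} = 5092 \left(-4\right) = -20368$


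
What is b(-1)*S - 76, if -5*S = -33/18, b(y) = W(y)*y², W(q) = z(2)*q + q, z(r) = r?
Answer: -771/10 ≈ -77.100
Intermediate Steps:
W(q) = 3*q (W(q) = 2*q + q = 3*q)
b(y) = 3*y³ (b(y) = (3*y)*y² = 3*y³)
S = 11/30 (S = -(-33)/(5*18) = -⅕*(-11/6) = 11/30 ≈ 0.36667)
b(-1)*S - 76 = (3*(-1)³)*(11/30) - 76 = (3*(-1))*(11/30) - 76 = -3*11/30 - 76 = -11/10 - 76 = -771/10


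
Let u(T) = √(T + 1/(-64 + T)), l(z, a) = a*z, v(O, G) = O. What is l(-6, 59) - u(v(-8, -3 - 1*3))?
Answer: -354 - I*√1154/12 ≈ -354.0 - 2.8309*I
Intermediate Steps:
l(-6, 59) - u(v(-8, -3 - 1*3)) = 59*(-6) - √((1 - 8*(-64 - 8))/(-64 - 8)) = -354 - √((1 - 8*(-72))/(-72)) = -354 - √(-(1 + 576)/72) = -354 - √(-1/72*577) = -354 - √(-577/72) = -354 - I*√1154/12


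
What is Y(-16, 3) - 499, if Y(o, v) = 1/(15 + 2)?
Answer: -8482/17 ≈ -498.94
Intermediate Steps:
Y(o, v) = 1/17
Y(-16, 3) - 499 = 1/17 - 499 = -8482/17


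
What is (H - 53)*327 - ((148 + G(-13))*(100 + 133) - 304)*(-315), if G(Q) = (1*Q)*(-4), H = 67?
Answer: 14587818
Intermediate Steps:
G(Q) = -4*Q (G(Q) = Q*(-4) = -4*Q)
(H - 53)*327 - ((148 + G(-13))*(100 + 133) - 304)*(-315) = (67 - 53)*327 - ((148 - 4*(-13))*(100 + 133) - 304)*(-315) = 14*327 - ((148 + 52)*233 - 304)*(-315) = 4578 - (200*233 - 304)*(-315) = 4578 - (46600 - 304)*(-315) = 4578 - 46296*(-315) = 4578 - 1*(-14583240) = 4578 + 14583240 = 14587818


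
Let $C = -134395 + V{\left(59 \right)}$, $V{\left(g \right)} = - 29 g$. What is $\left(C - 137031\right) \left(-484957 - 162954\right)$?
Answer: $176968466807$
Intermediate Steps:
$C = -136106$ ($C = -134395 - 1711 = -136106$)
$\left(C - 137031\right) \left(-484957 - 162954\right) = \left(-136106 - 137031\right) \left(-484957 - 162954\right) = \left(-273137\right) \left(-647911\right) = 176968466807$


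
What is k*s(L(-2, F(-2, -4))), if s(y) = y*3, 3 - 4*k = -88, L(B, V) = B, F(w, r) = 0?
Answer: -273/2 ≈ -136.50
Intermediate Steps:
k = 91/4 (k = ¾ - ¼*(-88) = ¾ + 22 = 91/4 ≈ 22.750)
s(y) = 3*y
k*s(L(-2, F(-2, -4))) = 91*(3*(-2))/4 = (91/4)*(-6) = -273/2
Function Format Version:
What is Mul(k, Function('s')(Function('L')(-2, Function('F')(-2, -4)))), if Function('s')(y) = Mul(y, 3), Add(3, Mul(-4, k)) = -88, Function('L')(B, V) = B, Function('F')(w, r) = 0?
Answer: Rational(-273, 2) ≈ -136.50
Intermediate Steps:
k = Rational(91, 4) (k = Add(Rational(3, 4), Mul(Rational(-1, 4), -88)) = Add(Rational(3, 4), 22) = Rational(91, 4) ≈ 22.750)
Function('s')(y) = Mul(3, y)
Mul(k, Function('s')(Function('L')(-2, Function('F')(-2, -4)))) = Mul(Rational(91, 4), Mul(3, -2)) = Mul(Rational(91, 4), -6) = Rational(-273, 2)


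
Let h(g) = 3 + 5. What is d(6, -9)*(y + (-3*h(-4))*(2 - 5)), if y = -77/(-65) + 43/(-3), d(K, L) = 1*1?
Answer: 11476/195 ≈ 58.851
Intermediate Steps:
h(g) = 8
d(K, L) = 1
y = -2564/195 (y = -77*(-1/65) + 43*(-⅓) = 77/65 - 43/3 = -2564/195 ≈ -13.149)
d(6, -9)*(y + (-3*h(-4))*(2 - 5)) = 1*(-2564/195 + (-3*8)*(2 - 5)) = 1*(-2564/195 - 24*(-3)) = 1*(-2564/195 + 72) = 1*(11476/195) = 11476/195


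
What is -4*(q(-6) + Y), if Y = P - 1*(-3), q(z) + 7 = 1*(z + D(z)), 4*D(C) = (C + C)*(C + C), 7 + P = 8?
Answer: -108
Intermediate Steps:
P = 1 (P = -7 + 8 = 1)
D(C) = C² (D(C) = ((C + C)*(C + C))/4 = ((2*C)*(2*C))/4 = (4*C²)/4 = C²)
q(z) = -7 + z + z² (q(z) = -7 + 1*(z + z²) = -7 + (z + z²) = -7 + z + z²)
Y = 4 (Y = 1 - 1*(-3) = 1 + 3 = 4)
-4*(q(-6) + Y) = -4*((-7 - 6 + (-6)²) + 4) = -4*((-7 - 6 + 36) + 4) = -4*(23 + 4) = -4*27 = -108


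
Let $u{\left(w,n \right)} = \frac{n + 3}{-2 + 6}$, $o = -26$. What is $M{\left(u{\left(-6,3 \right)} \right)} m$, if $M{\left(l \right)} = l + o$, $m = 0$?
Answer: $0$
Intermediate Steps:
$u{\left(w,n \right)} = \frac{3}{4} + \frac{n}{4}$ ($u{\left(w,n \right)} = \frac{3 + n}{4} = \left(3 + n\right) \frac{1}{4} = \frac{3}{4} + \frac{n}{4}$)
$M{\left(l \right)} = -26 + l$ ($M{\left(l \right)} = l - 26 = -26 + l$)
$M{\left(u{\left(-6,3 \right)} \right)} m = \left(-26 + \left(\frac{3}{4} + \frac{1}{4} \cdot 3\right)\right) 0 = \left(-26 + \left(\frac{3}{4} + \frac{3}{4}\right)\right) 0 = \left(-26 + \frac{3}{2}\right) 0 = \left(- \frac{49}{2}\right) 0 = 0$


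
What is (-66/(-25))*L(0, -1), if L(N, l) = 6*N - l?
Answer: 66/25 ≈ 2.6400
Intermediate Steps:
L(N, l) = -l + 6*N
(-66/(-25))*L(0, -1) = (-66/(-25))*(-1*(-1) + 6*0) = (-66*(-1/25))*(1 + 0) = (66/25)*1 = 66/25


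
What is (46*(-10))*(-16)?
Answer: 7360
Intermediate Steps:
(46*(-10))*(-16) = -460*(-16) = 7360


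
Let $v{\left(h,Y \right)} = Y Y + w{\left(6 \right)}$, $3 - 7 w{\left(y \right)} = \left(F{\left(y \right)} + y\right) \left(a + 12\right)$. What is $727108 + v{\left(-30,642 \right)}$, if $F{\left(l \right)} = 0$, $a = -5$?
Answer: $\frac{7974865}{7} \approx 1.1393 \cdot 10^{6}$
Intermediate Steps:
$w{\left(y \right)} = \frac{3}{7} - y$ ($w{\left(y \right)} = \frac{3}{7} - \frac{\left(0 + y\right) \left(-5 + 12\right)}{7} = \frac{3}{7} - \frac{y 7}{7} = \frac{3}{7} - \frac{7 y}{7} = \frac{3}{7} - y$)
$v{\left(h,Y \right)} = - \frac{39}{7} + Y^{2}$ ($v{\left(h,Y \right)} = Y Y + \left(\frac{3}{7} - 6\right) = Y^{2} + \left(\frac{3}{7} - 6\right) = Y^{2} - \frac{39}{7} = - \frac{39}{7} + Y^{2}$)
$727108 + v{\left(-30,642 \right)} = 727108 - \left(\frac{39}{7} - 642^{2}\right) = 727108 + \left(- \frac{39}{7} + 412164\right) = 727108 + \frac{2885109}{7} = \frac{7974865}{7}$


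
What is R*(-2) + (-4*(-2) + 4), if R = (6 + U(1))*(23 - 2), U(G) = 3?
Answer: -366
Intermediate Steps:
R = 189 (R = (6 + 3)*(23 - 2) = 9*21 = 189)
R*(-2) + (-4*(-2) + 4) = 189*(-2) + (-4*(-2) + 4) = -378 + (8 + 4) = -378 + 12 = -366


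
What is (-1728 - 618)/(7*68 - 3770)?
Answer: 391/549 ≈ 0.71220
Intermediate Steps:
(-1728 - 618)/(7*68 - 3770) = -2346/(476 - 3770) = -2346/(-3294) = -2346*(-1/3294) = 391/549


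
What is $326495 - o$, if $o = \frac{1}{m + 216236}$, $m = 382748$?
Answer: $\frac{195565281079}{598984} \approx 3.265 \cdot 10^{5}$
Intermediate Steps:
$o = \frac{1}{598984}$ ($o = \frac{1}{382748 + 216236} = \frac{1}{598984} \approx 1.6695 \cdot 10^{-6}$)
$326495 - o = 326495 - \frac{1}{598984} = \frac{195565281079}{598984}$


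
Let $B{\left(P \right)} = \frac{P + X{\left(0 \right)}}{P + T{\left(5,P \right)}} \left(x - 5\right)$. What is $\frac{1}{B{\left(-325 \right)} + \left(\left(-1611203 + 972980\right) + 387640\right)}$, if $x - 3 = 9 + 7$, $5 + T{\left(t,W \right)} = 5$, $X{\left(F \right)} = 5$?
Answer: $- \frac{65}{16286999} \approx -3.9909 \cdot 10^{-6}$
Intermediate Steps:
$T{\left(t,W \right)} = 0$ ($T{\left(t,W \right)} = -5 + 5 = 0$)
$x = 19$ ($x = 3 + \left(9 + 7\right) = 3 + 16 = 19$)
$B{\left(P \right)} = \frac{14 \left(5 + P\right)}{P}$ ($B{\left(P \right)} = \frac{P + 5}{P + 0} \left(19 - 5\right) = \frac{5 + P}{P} 14 = \frac{14 \left(5 + P\right)}{P}$)
$\frac{1}{B{\left(-325 \right)} + \left(\left(-1611203 + 972980\right) + 387640\right)} = \frac{1}{\left(14 + \frac{70}{-325}\right) + \left(\left(-1611203 + 972980\right) + 387640\right)} = \frac{1}{\left(14 + 70 \left(- \frac{1}{325}\right)\right) + \left(-638223 + 387640\right)} = \frac{1}{\left(14 - \frac{14}{65}\right) - 250583} = \frac{1}{\frac{896}{65} - 250583} = \frac{1}{- \frac{16286999}{65}} = - \frac{65}{16286999}$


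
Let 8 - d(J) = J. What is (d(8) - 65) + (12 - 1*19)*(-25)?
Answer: 110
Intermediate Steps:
d(J) = 8 - J
(d(8) - 65) + (12 - 1*19)*(-25) = ((8 - 1*8) - 65) + (12 - 1*19)*(-25) = ((8 - 8) - 65) + (12 - 19)*(-25) = (0 - 65) - 7*(-25) = -65 + 175 = 110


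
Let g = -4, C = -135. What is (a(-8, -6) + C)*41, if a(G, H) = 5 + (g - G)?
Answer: -5166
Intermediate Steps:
a(G, H) = 1 - G (a(G, H) = 5 + (-4 - G) = 1 - G)
(a(-8, -6) + C)*41 = ((1 - 1*(-8)) - 135)*41 = ((1 + 8) - 135)*41 = (9 - 135)*41 = -126*41 = -5166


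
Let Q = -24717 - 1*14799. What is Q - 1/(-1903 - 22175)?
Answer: -951466247/24078 ≈ -39516.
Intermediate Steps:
Q = -39516 (Q = -24717 - 14799 = -39516)
Q - 1/(-1903 - 22175) = -39516 - 1/(-1903 - 22175) = -39516 - 1/(-24078) = -39516 - 1*(-1/24078) = -39516 + 1/24078 = -951466247/24078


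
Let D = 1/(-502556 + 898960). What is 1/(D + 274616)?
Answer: 396404/108858880865 ≈ 3.6414e-6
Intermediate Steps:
D = 1/396404 ≈ 2.5227e-6
1/(D + 274616) = 1/(1/396404 + 274616) = 1/(108858880865/396404) = 396404/108858880865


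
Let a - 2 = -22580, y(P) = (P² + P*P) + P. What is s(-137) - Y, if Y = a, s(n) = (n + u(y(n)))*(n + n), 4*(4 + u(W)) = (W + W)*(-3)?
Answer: 15433023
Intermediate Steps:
y(P) = P + 2*P² (y(P) = (P² + P²) + P = 2*P² + P = P + 2*P²)
u(W) = -4 - 3*W/2 (u(W) = -4 + ((W + W)*(-3))/4 = -4 + ((2*W)*(-3))/4 = -4 + (-6*W)/4 = -4 - 3*W/2)
s(n) = 2*n*(-4 + n - 3*n*(1 + 2*n)/2) (s(n) = (n + (-4 - 3*n*(1 + 2*n)/2))*(n + n) = (n + (-4 - 3*n*(1 + 2*n)/2))*(2*n) = (-4 + n - 3*n*(1 + 2*n)/2)*(2*n) = 2*n*(-4 + n - 3*n*(1 + 2*n)/2))
a = -22578 (a = 2 - 22580 = -22578)
Y = -22578
s(-137) - Y = -137*(-8 - 1*(-137) - 6*(-137)²) - 1*(-22578) = -137*(-8 + 137 - 6*18769) + 22578 = -137*(-8 + 137 - 112614) + 22578 = -137*(-112485) + 22578 = 15410445 + 22578 = 15433023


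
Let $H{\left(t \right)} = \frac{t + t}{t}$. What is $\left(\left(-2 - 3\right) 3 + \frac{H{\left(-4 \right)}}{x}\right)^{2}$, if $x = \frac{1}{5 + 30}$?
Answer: $3025$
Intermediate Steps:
$H{\left(t \right)} = 2$ ($H{\left(t \right)} = \frac{2 t}{t} = 2$)
$x = \frac{1}{35} \approx 0.028571$
$\left(\left(-2 - 3\right) 3 + \frac{H{\left(-4 \right)}}{x}\right)^{2} = \left(\left(-2 - 3\right) 3 + 2 \frac{1}{\frac{1}{35}}\right)^{2} = \left(\left(-5\right) 3 + 2 \cdot 35\right)^{2} = \left(-15 + 70\right)^{2} = 55^{2} = 3025$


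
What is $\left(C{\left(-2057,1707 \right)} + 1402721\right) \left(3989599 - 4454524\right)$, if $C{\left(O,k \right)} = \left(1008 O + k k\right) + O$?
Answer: $-1041923425725$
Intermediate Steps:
$C{\left(O,k \right)} = k^{2} + 1009 O$ ($C{\left(O,k \right)} = \left(1008 O + k^{2}\right) + O = \left(k^{2} + 1008 O\right) + O = k^{2} + 1009 O$)
$\left(C{\left(-2057,1707 \right)} + 1402721\right) \left(3989599 - 4454524\right) = \left(\left(1707^{2} + 1009 \left(-2057\right)\right) + 1402721\right) \left(3989599 - 4454524\right) = \left(\left(2913849 - 2075513\right) + 1402721\right) \left(-464925\right) = \left(838336 + 1402721\right) \left(-464925\right) = 2241057 \left(-464925\right) = -1041923425725$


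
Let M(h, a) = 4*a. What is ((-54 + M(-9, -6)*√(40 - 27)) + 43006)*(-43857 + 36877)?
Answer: -299804960 + 167520*√13 ≈ -2.9920e+8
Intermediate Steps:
((-54 + M(-9, -6)*√(40 - 27)) + 43006)*(-43857 + 36877) = ((-54 + (4*(-6))*√(40 - 27)) + 43006)*(-43857 + 36877) = ((-54 - 24*√13) + 43006)*(-6980) = (42952 - 24*√13)*(-6980) = -299804960 + 167520*√13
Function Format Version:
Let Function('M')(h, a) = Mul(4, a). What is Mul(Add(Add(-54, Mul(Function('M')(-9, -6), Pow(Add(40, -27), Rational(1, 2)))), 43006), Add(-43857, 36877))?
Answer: Add(-299804960, Mul(167520, Pow(13, Rational(1, 2)))) ≈ -2.9920e+8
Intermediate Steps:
Mul(Add(Add(-54, Mul(Function('M')(-9, -6), Pow(Add(40, -27), Rational(1, 2)))), 43006), Add(-43857, 36877)) = Mul(Add(Add(-54, Mul(Mul(4, -6), Pow(Add(40, -27), Rational(1, 2)))), 43006), Add(-43857, 36877)) = Mul(Add(Add(-54, Mul(-24, Pow(13, Rational(1, 2)))), 43006), -6980) = Mul(Add(42952, Mul(-24, Pow(13, Rational(1, 2)))), -6980) = Add(-299804960, Mul(167520, Pow(13, Rational(1, 2))))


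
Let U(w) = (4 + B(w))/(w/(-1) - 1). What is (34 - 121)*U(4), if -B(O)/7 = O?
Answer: -2088/5 ≈ -417.60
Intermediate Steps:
B(O) = -7*O
U(w) = (4 - 7*w)/(-1 - w) (U(w) = (4 - 7*w)/(w/(-1) - 1) = (4 - 7*w)/(w*(-1) - 1) = (4 - 7*w)/(-w - 1) = (4 - 7*w)/(-1 - w))
(34 - 121)*U(4) = (34 - 121)*((-4 + 7*4)/(1 + 4)) = -87*(-4 + 28)/5 = -87*24/5 = -2088/5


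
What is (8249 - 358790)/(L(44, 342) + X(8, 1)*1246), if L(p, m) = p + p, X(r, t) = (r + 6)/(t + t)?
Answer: -350541/8810 ≈ -39.789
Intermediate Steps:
X(r, t) = (6 + r)/(2*t) (X(r, t) = (6 + r)/((2*t)) = (6 + r)*(1/(2*t)) = (6 + r)/(2*t))
L(p, m) = 2*p
(8249 - 358790)/(L(44, 342) + X(8, 1)*1246) = (8249 - 358790)/(2*44 + ((½)*(6 + 8)/1)*1246) = -350541/(88 + ((½)*1*14)*1246) = -350541/(88 + 7*1246) = -350541/(88 + 8722) = -350541/8810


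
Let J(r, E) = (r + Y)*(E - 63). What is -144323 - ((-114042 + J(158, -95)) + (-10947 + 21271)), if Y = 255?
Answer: 24649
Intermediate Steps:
J(r, E) = (-63 + E)*(255 + r) (J(r, E) = (r + 255)*(E - 63) = (255 + r)*(-63 + E) = (-63 + E)*(255 + r))
-144323 - ((-114042 + J(158, -95)) + (-10947 + 21271)) = -144323 - ((-114042 + (-16065 - 63*158 + 255*(-95) - 95*158)) + (-10947 + 21271)) = -144323 - ((-114042 + (-16065 - 9954 - 24225 - 15010)) + 10324) = -144323 - ((-114042 - 65254) + 10324) = -144323 - (-179296 + 10324) = -144323 - 1*(-168972) = -144323 + 168972 = 24649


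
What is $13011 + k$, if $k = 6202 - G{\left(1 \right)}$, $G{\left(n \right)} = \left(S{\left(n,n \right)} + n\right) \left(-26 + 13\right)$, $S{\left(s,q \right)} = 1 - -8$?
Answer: $19343$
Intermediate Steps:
$S{\left(s,q \right)} = 9$ ($S{\left(s,q \right)} = 1 + 8 = 9$)
$G{\left(n \right)} = -117 - 13 n$ ($G{\left(n \right)} = \left(9 + n\right) \left(-26 + 13\right) = \left(9 + n\right) \left(-13\right) = -117 - 13 n$)
$k = 6332$ ($k = 6202 - \left(-117 - 13\right) = 6202 - -130 = 6202 + 130 = 6332$)
$13011 + k = 13011 + 6332 = 19343$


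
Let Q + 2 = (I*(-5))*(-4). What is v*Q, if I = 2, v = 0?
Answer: 0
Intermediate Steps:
Q = 38 (Q = -2 + (2*(-5))*(-4) = -2 - 10*(-4) = -2 + 40 = 38)
v*Q = 0*38 = 0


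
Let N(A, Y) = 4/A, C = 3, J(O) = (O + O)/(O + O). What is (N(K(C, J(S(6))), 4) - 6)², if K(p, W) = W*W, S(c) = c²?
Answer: 4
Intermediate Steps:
J(O) = 1 (J(O) = (2*O)/((2*O)) = (2*O)*(1/(2*O)) = 1)
K(p, W) = W²
(N(K(C, J(S(6))), 4) - 6)² = (4/(1²) - 6)² = (4/1 - 6)² = (4*1 - 6)² = (4 - 6)² = (-2)² = 4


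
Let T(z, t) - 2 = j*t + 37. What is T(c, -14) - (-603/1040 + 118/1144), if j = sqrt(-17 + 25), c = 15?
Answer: 451613/11440 - 28*sqrt(2) ≈ -0.12132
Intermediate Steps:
j = 2*sqrt(2) (j = sqrt(8) = 2*sqrt(2) ≈ 2.8284)
T(z, t) = 39 + 2*t*sqrt(2) (T(z, t) = 2 + ((2*sqrt(2))*t + 37) = 2 + (2*t*sqrt(2) + 37) = 2 + (37 + 2*t*sqrt(2)) = 39 + 2*t*sqrt(2))
T(c, -14) - (-603/1040 + 118/1144) = (39 + 2*(-14)*sqrt(2)) - (-603/1040 + 118/1144) = (39 - 28*sqrt(2)) - (-603*1/1040 + 118*(1/1144)) = (39 - 28*sqrt(2)) - (-603/1040 + 59/572) = (39 - 28*sqrt(2)) - 1*(-5453/11440) = (39 - 28*sqrt(2)) + 5453/11440 = 451613/11440 - 28*sqrt(2)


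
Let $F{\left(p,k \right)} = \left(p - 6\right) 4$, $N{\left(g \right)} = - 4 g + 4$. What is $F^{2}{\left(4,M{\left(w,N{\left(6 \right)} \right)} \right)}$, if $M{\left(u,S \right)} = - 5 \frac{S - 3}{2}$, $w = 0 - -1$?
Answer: $64$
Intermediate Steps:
$N{\left(g \right)} = 4 - 4 g$
$w = 1$ ($w = 0 + 1 = 1$)
$M{\left(u,S \right)} = \frac{15}{2} - \frac{5 S}{2}$ ($M{\left(u,S \right)} = - 5 \left(-3 + S\right) \frac{1}{2} = - 5 \left(- \frac{3}{2} + \frac{S}{2}\right) = \frac{15}{2} - \frac{5 S}{2}$)
$F{\left(p,k \right)} = -24 + 4 p$ ($F{\left(p,k \right)} = \left(p - 6\right) 4 = \left(-6 + p\right) 4 = -24 + 4 p$)
$F^{2}{\left(4,M{\left(w,N{\left(6 \right)} \right)} \right)} = \left(-24 + 4 \cdot 4\right)^{2} = \left(-24 + 16\right)^{2} = \left(-8\right)^{2} = 64$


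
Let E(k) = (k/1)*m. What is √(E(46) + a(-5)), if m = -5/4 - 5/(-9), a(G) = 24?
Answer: I*√286/6 ≈ 2.8186*I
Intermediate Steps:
m = -25/36 (m = -5*¼ - 5*(-⅑) = -5/4 + 5/9 = -25/36 ≈ -0.69444)
E(k) = -25*k/36 (E(k) = (k/1)*(-25/36) = (k*1)*(-25/36) = k*(-25/36) = -25*k/36)
√(E(46) + a(-5)) = √(-25/36*46 + 24) = √(-575/18 + 24) = √(-143/18) = I*√286/6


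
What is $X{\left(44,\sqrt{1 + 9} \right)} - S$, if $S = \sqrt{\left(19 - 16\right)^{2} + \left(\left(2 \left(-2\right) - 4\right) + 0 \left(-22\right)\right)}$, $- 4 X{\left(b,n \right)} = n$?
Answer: $-1 - \frac{\sqrt{10}}{4} \approx -1.7906$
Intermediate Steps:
$X{\left(b,n \right)} = - \frac{n}{4}$
$S = 1$ ($S = \sqrt{3^{2} + \left(\left(-4 - 4\right) + 0\right)} = \sqrt{9 + \left(-8 + 0\right)} = \sqrt{9 - 8} = \sqrt{1} = 1$)
$X{\left(44,\sqrt{1 + 9} \right)} - S = - \frac{\sqrt{1 + 9}}{4} - 1 = - \frac{\sqrt{10}}{4} - 1 = -1 - \frac{\sqrt{10}}{4}$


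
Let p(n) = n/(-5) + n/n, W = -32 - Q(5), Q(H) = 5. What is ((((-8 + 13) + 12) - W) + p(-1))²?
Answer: 76176/25 ≈ 3047.0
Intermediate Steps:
W = -37 (W = -32 - 1*5 = -32 - 5 = -37)
p(n) = 1 - n/5 (p(n) = n*(-⅕) + 1 = -n/5 + 1 = 1 - n/5)
((((-8 + 13) + 12) - W) + p(-1))² = ((((-8 + 13) + 12) - 1*(-37)) + (1 - ⅕*(-1)))² = (((5 + 12) + 37) + (1 + ⅕))² = ((17 + 37) + 6/5)² = (54 + 6/5)² = (276/5)² = 76176/25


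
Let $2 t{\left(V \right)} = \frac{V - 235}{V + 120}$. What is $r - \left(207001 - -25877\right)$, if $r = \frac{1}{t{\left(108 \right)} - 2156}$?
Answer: $- \frac{228980321370}{983263} \approx -2.3288 \cdot 10^{5}$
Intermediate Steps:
$t{\left(V \right)} = \frac{-235 + V}{2 \left(120 + V\right)}$ ($t{\left(V \right)} = \frac{\left(V - 235\right) \frac{1}{V + 120}}{2} = \frac{\left(-235 + V\right) \frac{1}{120 + V}}{2} = \frac{\frac{1}{120 + V} \left(-235 + V\right)}{2} = \frac{-235 + V}{2 \left(120 + V\right)}$)
$r = - \frac{456}{983263}$ ($r = \frac{1}{\frac{-235 + 108}{2 \left(120 + 108\right)} - 2156} = \frac{1}{\frac{1}{2} \cdot \frac{1}{228} \left(-127\right) - 2156} = \frac{1}{- \frac{127}{456} - 2156} = \frac{1}{- \frac{983263}{456}} = - \frac{456}{983263} \approx -0.00046376$)
$r - \left(207001 - -25877\right) = - \frac{456}{983263} - \left(207001 - -25877\right) = - \frac{456}{983263} - \left(207001 + 25877\right) = - \frac{456}{983263} - 232878 = - \frac{228980321370}{983263}$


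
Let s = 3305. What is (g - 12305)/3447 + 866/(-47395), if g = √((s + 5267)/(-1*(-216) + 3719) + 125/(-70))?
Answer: -586180577/163370565 + √1191761970/189895230 ≈ -3.5879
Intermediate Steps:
g = √1191761970/55090 (g = √((3305 + 5267)/(-1*(-216) + 3719) + 125/(-70)) = √(8572/(216 + 3719) + 125*(-1/70)) = √(8572/3935 - 25/14) = √(21633/55090) = √1191761970/55090 ≈ 0.62665)
(g - 12305)/3447 + 866/(-47395) = (√1191761970/55090 - 12305)/3447 + 866/(-47395) = (-12305 + √1191761970/55090)*(1/3447) + 866*(-1/47395) = (-12305/3447 + √1191761970/189895230) - 866/47395 = -586180577/163370565 + √1191761970/189895230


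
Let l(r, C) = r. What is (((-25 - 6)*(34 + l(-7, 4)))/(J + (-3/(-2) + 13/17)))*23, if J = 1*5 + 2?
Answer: -72726/35 ≈ -2077.9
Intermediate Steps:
J = 7 (J = 5 + 2 = 7)
(((-25 - 6)*(34 + l(-7, 4)))/(J + (-3/(-2) + 13/17)))*23 = (((-25 - 6)*(34 - 7))/(7 + (-3/(-2) + 13/17)))*23 = ((-31*27)/(7 + (-3*(-½) + 13*(1/17))))*23 = -837/(7 + (3/2 + 13/17))*23 = -837/(7 + 77/34)*23 = -837/315/34*23 = -837*34/315*23 = -3162/35*23 = -72726/35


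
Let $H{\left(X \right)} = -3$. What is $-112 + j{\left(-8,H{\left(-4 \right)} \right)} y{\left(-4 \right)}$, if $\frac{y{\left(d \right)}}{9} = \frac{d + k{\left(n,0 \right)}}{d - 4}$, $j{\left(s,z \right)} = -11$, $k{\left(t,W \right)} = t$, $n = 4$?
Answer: $-112$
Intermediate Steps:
$y{\left(d \right)} = \frac{9 \left(4 + d\right)}{-4 + d}$ ($y{\left(d \right)} = 9 \frac{d + 4}{d - 4} = 9 \frac{4 + d}{-4 + d} = \frac{9 \left(4 + d\right)}{-4 + d}$)
$-112 + j{\left(-8,H{\left(-4 \right)} \right)} y{\left(-4 \right)} = -112 - 11 \frac{9 \left(4 - 4\right)}{-4 - 4} = -112 - 11 \cdot 9 \frac{1}{-8} \cdot 0 = -112 - 11 \cdot 9 \left(- \frac{1}{8}\right) 0 = -112 - 0 = -112 + 0 = -112$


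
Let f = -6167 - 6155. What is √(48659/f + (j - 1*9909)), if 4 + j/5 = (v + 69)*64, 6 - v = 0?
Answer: √2135824049366/12322 ≈ 118.60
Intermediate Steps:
v = 6 (v = 6 - 1*0 = 6 + 0 = 6)
j = 23980 (j = -20 + 5*((6 + 69)*64) = -20 + 5*(75*64) = -20 + 5*4800 = -20 + 24000 = 23980)
f = -12322
√(48659/f + (j - 1*9909)) = √(48659/(-12322) + (23980 - 1*9909)) = √(48659*(-1/12322) + (23980 - 9909)) = √(-48659/12322 + 14071) = √(173334203/12322) = √2135824049366/12322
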